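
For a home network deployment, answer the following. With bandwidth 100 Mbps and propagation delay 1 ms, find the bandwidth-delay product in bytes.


Given: bandwidth = 100 Mbps, delay = 1 ms
BDP in bits = 100 * 10^6 * 1 / 1000
BDP in bits = 100000
BDP in bytes = 100000 / 8 = 12500

12500


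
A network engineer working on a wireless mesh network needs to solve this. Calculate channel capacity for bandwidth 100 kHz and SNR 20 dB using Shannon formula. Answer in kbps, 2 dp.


Given: B = 100 kHz, SNR = 20 dB
SNR linear = 10^(20/10) = 100
1 + SNR = 101
log2(101) = 6.6582114828
C = 100 * 1000 * 6.6582114828 = 665821.1483 bps
C = 665.821148 kbps -> 665.82 kbps (2 dp)

665.82


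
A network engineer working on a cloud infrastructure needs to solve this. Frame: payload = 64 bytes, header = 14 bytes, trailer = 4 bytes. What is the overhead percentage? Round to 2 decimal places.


Given: payload = 64 B, header = 14 B, trailer = 4 B
Overhead bytes = header + trailer = 14 + 4 = 18
Total frame = payload + overhead = 64 + 18 = 82
Overhead % = 18 / 82 * 100 = 21.9512% -> 21.95% (2 dp)

21.95


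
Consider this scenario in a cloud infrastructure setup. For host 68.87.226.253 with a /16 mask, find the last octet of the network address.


Given: IP = 68.87.226.253, prefix = /16
Subnet mask = 255.255.0.0
Last octet of IP: 253
Last octet of mask: 0
Network last octet = 253 AND 0 = 0

0


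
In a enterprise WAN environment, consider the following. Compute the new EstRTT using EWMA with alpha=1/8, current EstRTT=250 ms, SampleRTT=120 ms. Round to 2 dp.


Given: EstRTT = 250 ms, SampleRTT = 120 ms, alpha = 1/8
New EstRTT = (1 - alpha) * EstRTT + alpha * SampleRTT
(7/8) * 250 = 218.75
(1/8) * 120 = 15
New EstRTT = 218.75 + 15 = 233.75 ms -> 233.75 ms (2 dp)

233.75


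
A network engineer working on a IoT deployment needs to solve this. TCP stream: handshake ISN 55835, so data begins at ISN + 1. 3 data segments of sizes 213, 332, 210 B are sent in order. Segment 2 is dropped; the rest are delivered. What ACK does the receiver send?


SYN uses sequence number 55835; first data byte = ISN + 1 = 55836.
Segment 1: SEQ = 55836, len = 213 B, covers [55836, 56048]
Segment 2: SEQ = 56049, len = 332 B, covers [56049, 56380] [LOST]
Segment 3: SEQ = 56381, len = 210 B, covers [56381, 56590]
In-order data received: bytes [55836, 56048] (segments 1..1).
Segment 2 missing -> gap begins at byte 56049; later segments buffered out of order.
Cumulative ACK = next expected in-order byte = 55836 + 213 = 56049

56049


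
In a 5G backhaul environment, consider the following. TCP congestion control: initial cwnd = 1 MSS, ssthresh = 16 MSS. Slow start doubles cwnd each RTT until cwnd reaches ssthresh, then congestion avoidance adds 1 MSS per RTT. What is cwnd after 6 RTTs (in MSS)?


RTT 0: cwnd = 1 MSS (initial)
RTT 1: cwnd = 2 MSS (slow start, doubled)
RTT 2: cwnd = 4 MSS (slow start, doubled)
RTT 3: cwnd = 8 MSS (slow start, doubled)
RTT 4: cwnd = 16 MSS (slow start, doubled)
RTT 5: cwnd = 17 MSS (congestion avoidance, +1)
RTT 6: cwnd = 18 MSS (congestion avoidance, +1)

18


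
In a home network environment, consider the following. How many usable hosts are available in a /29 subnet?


Given: subnet mask /29
Host bits = 32 - 29 = 3
Total addresses = 2^3 = 8
Usable hosts = 8 - 2 (network + broadcast) = 6

6


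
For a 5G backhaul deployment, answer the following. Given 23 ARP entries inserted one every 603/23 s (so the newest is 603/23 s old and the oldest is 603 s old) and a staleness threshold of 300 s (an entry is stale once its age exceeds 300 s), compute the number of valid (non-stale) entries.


Ages are k * 603/23 s for k = 1..23 (spacing = 26.2174 s).
Entry k is valid iff k * 603/23 <= 300 iff k <= 23 * 300 / 603 = 11.4428
n_valid = floor(11.4428) = 11
(n_stale = 23 - 11 = 12)

11


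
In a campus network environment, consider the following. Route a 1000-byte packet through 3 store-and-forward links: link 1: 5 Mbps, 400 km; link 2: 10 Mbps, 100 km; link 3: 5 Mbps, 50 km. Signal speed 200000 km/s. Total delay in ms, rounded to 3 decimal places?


Packet = 1000 bytes = 8000 bits. Store-and-forward: sum (t_trans + t_prop) per link.
Link 1: t_trans = 8000/(5*10^6) s = 1.6000 ms; t_prop = 400/200000 s = 2.0000 ms; subtotal = 3.6000 ms
Link 2: t_trans = 8000/(10*10^6) s = 0.8000 ms; t_prop = 100/200000 s = 0.5000 ms; subtotal = 1.3000 ms
Link 3: t_trans = 8000/(5*10^6) s = 1.6000 ms; t_prop = 50/200000 s = 0.2500 ms; subtotal = 1.8500 ms
End-to-end = 3.6000 + 1.3000 + 1.8500 = 6.7500 ms -> 6.750 ms (3 dp)

6.750


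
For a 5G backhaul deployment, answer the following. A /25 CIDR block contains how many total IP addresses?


Given: CIDR prefix /25
Host bits = 32 - 25 = 7
Total addresses = 2^7 = 128

128


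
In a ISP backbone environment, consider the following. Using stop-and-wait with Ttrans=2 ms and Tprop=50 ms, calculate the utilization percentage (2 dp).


Given: Ttrans = 2 ms, Tprop = 50 ms
RTT = 2 * Tprop = 2 * 50 = 100 ms
U = Ttrans / (Ttrans + RTT)
U = 2 / (2 + 100)
U = 2 / 102 = 0.019608
U% = 1.96%

1.96


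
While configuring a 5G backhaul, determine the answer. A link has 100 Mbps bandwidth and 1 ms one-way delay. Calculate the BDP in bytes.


Given: bandwidth = 100 Mbps, delay = 1 ms
BDP in bits = 100 * 10^6 * 1 / 1000
BDP in bits = 100000
BDP in bytes = 100000 / 8 = 12500

12500


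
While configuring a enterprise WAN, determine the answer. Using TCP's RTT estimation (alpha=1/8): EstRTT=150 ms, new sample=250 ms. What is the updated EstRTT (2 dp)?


Given: EstRTT = 150 ms, SampleRTT = 250 ms, alpha = 1/8
New EstRTT = (1 - alpha) * EstRTT + alpha * SampleRTT
(7/8) * 150 = 131.25
(1/8) * 250 = 31.25
New EstRTT = 131.25 + 31.25 = 162.5 ms -> 162.50 ms (2 dp)

162.50


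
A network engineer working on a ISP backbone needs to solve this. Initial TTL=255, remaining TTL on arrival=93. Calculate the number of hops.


Given: initial TTL = 255, received TTL = 93
Hops = initial TTL - received TTL
Hops = 255 - 93 = 162

162


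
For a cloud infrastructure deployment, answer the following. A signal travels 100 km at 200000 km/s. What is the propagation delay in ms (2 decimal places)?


Given: distance = 100 km, speed = 200000 km/s
Delay = distance / speed = 100 / 200000 seconds
Delay in ms = 100 * 1000 / 200000
Delay = 0.5000 ms
Rounded to 2 dp = 0.50 ms

0.50


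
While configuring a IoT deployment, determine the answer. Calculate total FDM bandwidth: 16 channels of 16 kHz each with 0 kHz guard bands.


Given: 16 channels, 16 kHz each, guard = 0 kHz
Channel bandwidth = 16 * 16 = 256 kHz
Guard bands = 15 gaps * 0 kHz = 0 kHz
Total = 256 + 0 = 256 kHz

256


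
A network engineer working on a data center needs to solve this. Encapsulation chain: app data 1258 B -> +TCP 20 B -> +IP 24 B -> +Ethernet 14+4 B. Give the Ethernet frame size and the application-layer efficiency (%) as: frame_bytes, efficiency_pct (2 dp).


TCP segment = 1258 + 20 = 1278 B
IP packet = 1278 + 24 = 1302 B
Ethernet frame = 1302 + 14 + 4 = 1320 B
Efficiency = app / frame = 1258 / 1320 = 0.953030 = 95.3030% -> 95.30% (2 dp)

1320, 95.30


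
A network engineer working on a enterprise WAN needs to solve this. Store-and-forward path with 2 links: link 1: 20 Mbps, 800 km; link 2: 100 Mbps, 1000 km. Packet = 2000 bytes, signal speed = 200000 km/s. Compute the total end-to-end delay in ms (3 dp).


Packet = 2000 bytes = 16000 bits. Store-and-forward: sum (t_trans + t_prop) per link.
Link 1: t_trans = 16000/(20*10^6) s = 0.8000 ms; t_prop = 800/200000 s = 4.0000 ms; subtotal = 4.8000 ms
Link 2: t_trans = 16000/(100*10^6) s = 0.1600 ms; t_prop = 1000/200000 s = 5.0000 ms; subtotal = 5.1600 ms
End-to-end = 4.8000 + 5.1600 = 9.9600 ms -> 9.960 ms (3 dp)

9.960


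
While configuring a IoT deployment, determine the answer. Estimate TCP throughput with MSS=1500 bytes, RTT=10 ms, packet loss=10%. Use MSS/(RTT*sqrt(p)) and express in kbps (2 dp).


Given: MSS = 1500 bytes, RTT = 10 ms, loss = 10%
RTT in seconds = 10 / 1000 = 0.01
Loss rate = 10% = 0.1
sqrt(loss) = sqrt(0.1) = 0.316227766017
Throughput (bytes/s) = 1500 / (0.01 * 0.316227766017) = 474341.6490
Throughput (kbps) = 474341.6490 * 8 / 1000 = 3794.733192 -> 3794.73 kbps (2 dp)

3794.73


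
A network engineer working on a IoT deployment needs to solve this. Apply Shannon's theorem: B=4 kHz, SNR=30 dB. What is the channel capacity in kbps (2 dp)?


Given: B = 4 kHz, SNR = 30 dB
SNR linear = 10^(30/10) = 1000
1 + SNR = 1001
log2(1001) = 9.9672262588
C = 4 * 1000 * 9.9672262588 = 39868.9050 bps
C = 39.868905 kbps -> 39.87 kbps (2 dp)

39.87


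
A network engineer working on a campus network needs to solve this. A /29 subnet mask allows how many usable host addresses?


Given: subnet mask /29
Host bits = 32 - 29 = 3
Total addresses = 2^3 = 8
Usable hosts = 8 - 2 (network + broadcast) = 6

6


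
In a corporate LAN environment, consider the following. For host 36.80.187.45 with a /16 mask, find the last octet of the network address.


Given: IP = 36.80.187.45, prefix = /16
Subnet mask = 255.255.0.0
Last octet of IP: 45
Last octet of mask: 0
Network last octet = 45 AND 0 = 0

0


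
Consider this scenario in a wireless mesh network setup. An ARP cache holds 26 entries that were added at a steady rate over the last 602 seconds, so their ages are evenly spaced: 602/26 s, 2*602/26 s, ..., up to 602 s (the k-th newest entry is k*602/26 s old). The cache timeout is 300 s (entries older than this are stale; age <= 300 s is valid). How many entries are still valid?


Ages are k * 602/26 s for k = 1..26 (spacing = 23.1538 s).
Entry k is valid iff k * 602/26 <= 300 iff k <= 26 * 300 / 602 = 12.9568
n_valid = floor(12.9568) = 12
(n_stale = 26 - 12 = 14)

12


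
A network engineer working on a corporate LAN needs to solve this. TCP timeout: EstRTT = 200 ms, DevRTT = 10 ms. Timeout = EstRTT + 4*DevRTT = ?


Given: EstRTT = 200 ms, DevRTT = 10 ms
Timeout = EstRTT + 4 * DevRTT
4 * DevRTT = 4 * 10 = 40
Timeout = 200 + 40 = 240 ms

240


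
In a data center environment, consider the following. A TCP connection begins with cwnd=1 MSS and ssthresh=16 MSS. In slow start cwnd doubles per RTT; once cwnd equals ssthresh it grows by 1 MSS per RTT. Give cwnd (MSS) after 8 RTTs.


RTT 0: cwnd = 1 MSS (initial)
RTT 1: cwnd = 2 MSS (slow start, doubled)
RTT 2: cwnd = 4 MSS (slow start, doubled)
RTT 3: cwnd = 8 MSS (slow start, doubled)
RTT 4: cwnd = 16 MSS (slow start, doubled)
RTT 5: cwnd = 17 MSS (congestion avoidance, +1)
RTT 6: cwnd = 18 MSS (congestion avoidance, +1)
RTT 7: cwnd = 19 MSS (congestion avoidance, +1)
RTT 8: cwnd = 20 MSS (congestion avoidance, +1)

20


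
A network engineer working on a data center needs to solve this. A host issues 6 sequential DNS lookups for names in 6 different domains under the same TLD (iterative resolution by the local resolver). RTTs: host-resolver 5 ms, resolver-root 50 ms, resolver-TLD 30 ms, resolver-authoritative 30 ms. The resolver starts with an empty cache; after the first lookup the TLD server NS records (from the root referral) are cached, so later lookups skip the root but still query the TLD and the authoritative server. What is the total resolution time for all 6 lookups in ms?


Lookup 1 (cold cache): local + root + TLD + auth = 5 + 50 + 30 + 30 = 115 ms
Lookups 2..6 (TLD NS cached -> skip root; new domain -> still ask TLD and auth): local + TLD + auth = 5 + 30 + 30 = 65 ms each
Remaining 5 lookups: 5 * 65 = 325 ms
Total = 115 + 325 = 440 ms

440


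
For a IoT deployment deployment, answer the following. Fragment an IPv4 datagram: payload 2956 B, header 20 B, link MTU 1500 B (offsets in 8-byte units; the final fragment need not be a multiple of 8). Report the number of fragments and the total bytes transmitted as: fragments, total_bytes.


Max data per non-final fragment = floor((MTU - header)/8)*8 = floor((1500 - 20)/8)*8 = floor(1480/8)*8 = 1480 B
Final fragment needs no 8-byte alignment: it can carry up to MTU - header = 1480 B
Non-final fragments needed = ceil((payload - 1480) / 1480) = ceil(1476/1480) = ceil(0.9973) = 1
Number of fragments = 1 + 1 = 2
Fragment sizes (data): 1 * 1480 B + 1476 B (last, 1476 <= 1480 OK)
Total bytes sent = payload + n_frags * header = 2956 + 2*20 = 2956 + 40 = 2996 B

2, 2996


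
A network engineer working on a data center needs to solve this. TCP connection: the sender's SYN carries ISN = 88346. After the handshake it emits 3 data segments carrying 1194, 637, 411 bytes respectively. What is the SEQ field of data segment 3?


The SYN occupies sequence number ISN = 88346, so the first data byte is ISN + 1 = 88347.
SEQ of data segment i = (ISN + 1) + sum of payload sizes of segments 1..i-1.
Segment 1: SEQ = 88347, payload = 1194 bytes
Segment 2: SEQ = 89541, payload = 637 bytes
Segment 3: SEQ = 90178, payload = 411 bytes
SEQ of segment 3 = 88347 + 1194 + 637 = 90178

90178


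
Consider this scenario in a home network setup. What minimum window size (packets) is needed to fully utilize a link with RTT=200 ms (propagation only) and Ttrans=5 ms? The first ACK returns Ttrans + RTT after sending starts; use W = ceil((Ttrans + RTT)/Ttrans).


Given: Ttrans = 5 ms, RTT = 200 ms (= 2 * Tprop, Tprop = 100 ms)
Time until first ACK returns = Ttrans + RTT = 5 + 200 = 205 ms
Need W * Ttrans >= Ttrans + RTT  ->  W >= (Ttrans + RTT) / Ttrans
(Ttrans + RTT) / Ttrans = 205 / 5 = 41
W_min = ceil(41) = 41

41


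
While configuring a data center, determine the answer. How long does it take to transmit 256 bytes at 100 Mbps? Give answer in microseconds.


Given: packet = 256 bytes, bandwidth = 100 Mbps
Packet in bits = 256 * 8 = 2048 bits
Bandwidth = 100 * 10^6 = 100000000 bps
Time = 2048 / 100000000 seconds
Time in us = 2048 * 10^6 / 100000000 = 20.48

20.48


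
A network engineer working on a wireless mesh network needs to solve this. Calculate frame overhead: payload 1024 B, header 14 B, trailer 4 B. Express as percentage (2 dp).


Given: payload = 1024 B, header = 14 B, trailer = 4 B
Overhead bytes = header + trailer = 14 + 4 = 18
Total frame = payload + overhead = 1024 + 18 = 1042
Overhead % = 18 / 1042 * 100 = 1.7274% -> 1.73% (2 dp)

1.73


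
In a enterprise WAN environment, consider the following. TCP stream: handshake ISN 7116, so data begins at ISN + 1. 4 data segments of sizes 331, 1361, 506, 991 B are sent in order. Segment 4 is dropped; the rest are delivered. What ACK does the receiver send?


SYN uses sequence number 7116; first data byte = ISN + 1 = 7117.
Segment 1: SEQ = 7117, len = 331 B, covers [7117, 7447]
Segment 2: SEQ = 7448, len = 1361 B, covers [7448, 8808]
Segment 3: SEQ = 8809, len = 506 B, covers [8809, 9314]
Segment 4: SEQ = 9315, len = 991 B, covers [9315, 10305] [LOST]
In-order data received: bytes [7117, 9314] (segments 1..3).
Segment 4 missing -> gap begins at byte 9315.
Cumulative ACK = next expected in-order byte = 7117 + 331 + 1361 + 506 = 9315

9315


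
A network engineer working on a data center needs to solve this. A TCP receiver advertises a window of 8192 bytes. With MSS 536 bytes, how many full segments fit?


Given: RWND = 8192 bytes, MSS = 536 bytes
Full segments = floor(RWND / MSS)
Full segments = floor(8192 / 536)
Full segments = floor(15.2836) = 15

15


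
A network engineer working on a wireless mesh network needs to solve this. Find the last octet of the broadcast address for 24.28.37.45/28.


Given: IP = 24.28.37.45, prefix = /28
Host bits = 32 - 28 = 4
Network last octet = 45 AND mask = 32
Host part size = 2^4 - 1 = 15
Broadcast last octet = 32 OR 15 = 47

47


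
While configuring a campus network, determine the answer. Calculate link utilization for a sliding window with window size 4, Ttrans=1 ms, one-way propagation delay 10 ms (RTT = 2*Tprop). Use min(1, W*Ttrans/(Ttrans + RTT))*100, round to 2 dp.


Given: W = 4, Ttrans = 1 ms, RTT = 20 ms (= 2 * Tprop, Tprop = 10 ms)
Cycle time = Ttrans + RTT = 1 + 20 = 21 ms (first packet sent until its ACK returns)
W * Ttrans = 4 * 1 = 4 ms of sending per cycle
W * Ttrans / (Ttrans + RTT) = 4 / 21 = 0.190476
U = min(1, 0.190476) = 0.190476
U% = 19.05%

19.05


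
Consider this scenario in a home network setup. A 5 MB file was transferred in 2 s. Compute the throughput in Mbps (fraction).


Given: file = 5 MB, time = 2 s
File in Mb = 5 * 8 = 40 Mb
Throughput = 40 / 2 Mbps
Throughput = 20 Mbps

20


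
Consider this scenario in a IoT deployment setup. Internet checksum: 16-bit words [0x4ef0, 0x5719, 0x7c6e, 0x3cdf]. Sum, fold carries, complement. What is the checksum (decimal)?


Given words: [0x4ef0, 0x5719, 0x7c6e, 0x3cdf]
Step 1: Sum all words
Raw sum = 20208 + 22297 + 31854 + 15583 = 89942
Step 2: Fold carry: (24406 + 1) = 24407
One's complement = ~24407 & 0xFFFF = 41128

41128


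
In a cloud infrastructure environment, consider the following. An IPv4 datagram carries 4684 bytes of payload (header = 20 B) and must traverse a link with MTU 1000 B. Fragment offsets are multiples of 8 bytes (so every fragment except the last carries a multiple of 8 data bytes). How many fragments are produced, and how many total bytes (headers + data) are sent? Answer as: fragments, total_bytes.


Max data per non-final fragment = floor((MTU - header)/8)*8 = floor((1000 - 20)/8)*8 = floor(980/8)*8 = 976 B
Final fragment needs no 8-byte alignment: it can carry up to MTU - header = 980 B
Non-final fragments needed = ceil((payload - 980) / 976) = ceil(3704/976) = ceil(3.7951) = 4
Number of fragments = 4 + 1 = 5
Fragment sizes (data): 4 * 976 B + 780 B (last, 780 <= 980 OK)
Total bytes sent = payload + n_frags * header = 4684 + 5*20 = 4684 + 100 = 4784 B

5, 4784


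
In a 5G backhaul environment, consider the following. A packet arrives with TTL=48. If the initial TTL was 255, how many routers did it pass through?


Given: initial TTL = 255, received TTL = 48
Hops = initial TTL - received TTL
Hops = 255 - 48 = 207

207


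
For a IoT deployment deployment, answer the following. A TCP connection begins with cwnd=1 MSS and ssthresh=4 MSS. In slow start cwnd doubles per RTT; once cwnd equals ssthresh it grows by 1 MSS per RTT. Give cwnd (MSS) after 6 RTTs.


RTT 0: cwnd = 1 MSS (initial)
RTT 1: cwnd = 2 MSS (slow start, doubled)
RTT 2: cwnd = 4 MSS (slow start, doubled)
RTT 3: cwnd = 5 MSS (congestion avoidance, +1)
RTT 4: cwnd = 6 MSS (congestion avoidance, +1)
RTT 5: cwnd = 7 MSS (congestion avoidance, +1)
RTT 6: cwnd = 8 MSS (congestion avoidance, +1)

8


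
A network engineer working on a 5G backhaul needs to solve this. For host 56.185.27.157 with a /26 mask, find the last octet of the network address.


Given: IP = 56.185.27.157, prefix = /26
Subnet mask = 255.255.255.192
Last octet of IP: 157
Last octet of mask: 192
Network last octet = 157 AND 192 = 128

128


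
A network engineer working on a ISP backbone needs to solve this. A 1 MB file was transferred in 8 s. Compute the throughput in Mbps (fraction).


Given: file = 1 MB, time = 8 s
File in Mb = 1 * 8 = 8 Mb
Throughput = 8 / 8 Mbps
Throughput = 1 Mbps

1


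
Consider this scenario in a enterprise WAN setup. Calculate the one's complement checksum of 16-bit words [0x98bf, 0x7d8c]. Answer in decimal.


Given words: [0x98bf, 0x7d8c]
Step 1: Sum all words
Raw sum = 39103 + 32140 = 71243
Step 2: Fold carry: (5707 + 1) = 5708
One's complement = ~5708 & 0xFFFF = 59827

59827


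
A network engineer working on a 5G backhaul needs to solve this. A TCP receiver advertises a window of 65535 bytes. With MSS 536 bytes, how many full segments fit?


Given: RWND = 65535 bytes, MSS = 536 bytes
Full segments = floor(RWND / MSS)
Full segments = floor(65535 / 536)
Full segments = floor(122.2668) = 122

122


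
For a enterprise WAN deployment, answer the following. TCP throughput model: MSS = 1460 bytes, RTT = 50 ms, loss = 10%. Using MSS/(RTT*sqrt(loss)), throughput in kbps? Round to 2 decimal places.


Given: MSS = 1460 bytes, RTT = 50 ms, loss = 10%
RTT in seconds = 50 / 1000 = 0.05
Loss rate = 10% = 0.1
sqrt(loss) = sqrt(0.1) = 0.316227766017
Throughput (bytes/s) = 1460 / (0.05 * 0.316227766017) = 92338.5077
Throughput (kbps) = 92338.5077 * 8 / 1000 = 738.708061 -> 738.71 kbps (2 dp)

738.71


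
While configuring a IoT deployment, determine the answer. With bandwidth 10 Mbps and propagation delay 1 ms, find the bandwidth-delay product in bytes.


Given: bandwidth = 10 Mbps, delay = 1 ms
BDP in bits = 10 * 10^6 * 1 / 1000
BDP in bits = 10000
BDP in bytes = 10000 / 8 = 1250

1250


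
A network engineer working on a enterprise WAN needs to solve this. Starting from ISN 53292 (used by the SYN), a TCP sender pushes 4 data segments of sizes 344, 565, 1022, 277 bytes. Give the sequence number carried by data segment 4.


The SYN occupies sequence number ISN = 53292, so the first data byte is ISN + 1 = 53293.
SEQ of data segment i = (ISN + 1) + sum of payload sizes of segments 1..i-1.
Segment 1: SEQ = 53293, payload = 344 bytes
Segment 2: SEQ = 53637, payload = 565 bytes
Segment 3: SEQ = 54202, payload = 1022 bytes
Segment 4: SEQ = 55224, payload = 277 bytes
SEQ of segment 4 = 53293 + 344 + 565 + 1022 = 55224

55224


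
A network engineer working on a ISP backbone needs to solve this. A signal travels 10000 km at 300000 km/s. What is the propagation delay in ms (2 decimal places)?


Given: distance = 10000 km, speed = 300000 km/s
Delay = distance / speed = 10000 / 300000 seconds
Delay in ms = 10000 * 1000 / 300000
Delay = 33.3333 ms
Rounded to 2 dp = 33.33 ms

33.33


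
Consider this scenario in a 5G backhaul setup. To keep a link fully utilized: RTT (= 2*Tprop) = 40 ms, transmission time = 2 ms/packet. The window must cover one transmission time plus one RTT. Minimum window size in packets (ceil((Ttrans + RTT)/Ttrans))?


Given: Ttrans = 2 ms, RTT = 40 ms (= 2 * Tprop, Tprop = 20 ms)
Time until first ACK returns = Ttrans + RTT = 2 + 40 = 42 ms
Need W * Ttrans >= Ttrans + RTT  ->  W >= (Ttrans + RTT) / Ttrans
(Ttrans + RTT) / Ttrans = 42 / 2 = 21
W_min = ceil(21) = 21

21


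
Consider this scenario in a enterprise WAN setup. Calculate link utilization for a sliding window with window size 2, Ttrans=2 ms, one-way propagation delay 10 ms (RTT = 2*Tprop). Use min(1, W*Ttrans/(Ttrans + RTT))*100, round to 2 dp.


Given: W = 2, Ttrans = 2 ms, RTT = 20 ms (= 2 * Tprop, Tprop = 10 ms)
Cycle time = Ttrans + RTT = 2 + 20 = 22 ms (first packet sent until its ACK returns)
W * Ttrans = 2 * 2 = 4 ms of sending per cycle
W * Ttrans / (Ttrans + RTT) = 4 / 22 = 0.181818
U = min(1, 0.181818) = 0.181818
U% = 18.18%

18.18


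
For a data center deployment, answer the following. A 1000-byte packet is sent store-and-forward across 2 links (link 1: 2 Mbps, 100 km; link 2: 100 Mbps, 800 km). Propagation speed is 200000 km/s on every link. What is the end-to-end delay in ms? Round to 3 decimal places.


Packet = 1000 bytes = 8000 bits. Store-and-forward: sum (t_trans + t_prop) per link.
Link 1: t_trans = 8000/(2*10^6) s = 4.0000 ms; t_prop = 100/200000 s = 0.5000 ms; subtotal = 4.5000 ms
Link 2: t_trans = 8000/(100*10^6) s = 0.0800 ms; t_prop = 800/200000 s = 4.0000 ms; subtotal = 4.0800 ms
End-to-end = 4.5000 + 4.0800 = 8.5800 ms -> 8.580 ms (3 dp)

8.580


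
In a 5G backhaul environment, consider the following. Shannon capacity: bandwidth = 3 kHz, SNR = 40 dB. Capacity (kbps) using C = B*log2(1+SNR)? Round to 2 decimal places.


Given: B = 3 kHz, SNR = 40 dB
SNR linear = 10^(40/10) = 10000
1 + SNR = 10001
log2(10001) = 13.2878566418
C = 3 * 1000 * 13.2878566418 = 39863.5699 bps
C = 39.863570 kbps -> 39.86 kbps (2 dp)

39.86


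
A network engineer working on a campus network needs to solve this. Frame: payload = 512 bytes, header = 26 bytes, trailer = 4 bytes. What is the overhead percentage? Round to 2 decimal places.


Given: payload = 512 B, header = 26 B, trailer = 4 B
Overhead bytes = header + trailer = 26 + 4 = 30
Total frame = payload + overhead = 512 + 30 = 542
Overhead % = 30 / 542 * 100 = 5.5351% -> 5.54% (2 dp)

5.54


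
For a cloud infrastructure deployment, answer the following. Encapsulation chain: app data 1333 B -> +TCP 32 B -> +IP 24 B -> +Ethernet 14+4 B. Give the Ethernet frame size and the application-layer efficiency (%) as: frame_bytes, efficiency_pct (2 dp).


TCP segment = 1333 + 32 = 1365 B
IP packet = 1365 + 24 = 1389 B
Ethernet frame = 1389 + 14 + 4 = 1407 B
Efficiency = app / frame = 1333 / 1407 = 0.947406 = 94.7406% -> 94.74% (2 dp)

1407, 94.74


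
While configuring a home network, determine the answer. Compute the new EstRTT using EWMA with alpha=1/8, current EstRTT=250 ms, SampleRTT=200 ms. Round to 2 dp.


Given: EstRTT = 250 ms, SampleRTT = 200 ms, alpha = 1/8
New EstRTT = (1 - alpha) * EstRTT + alpha * SampleRTT
(7/8) * 250 = 218.75
(1/8) * 200 = 25
New EstRTT = 218.75 + 25 = 243.75 ms -> 243.75 ms (2 dp)

243.75


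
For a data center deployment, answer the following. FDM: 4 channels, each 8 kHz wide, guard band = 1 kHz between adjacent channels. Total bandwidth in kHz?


Given: 4 channels, 8 kHz each, guard = 1 kHz
Channel bandwidth = 4 * 8 = 32 kHz
Guard bands = 3 gaps * 1 kHz = 3 kHz
Total = 32 + 3 = 35 kHz

35


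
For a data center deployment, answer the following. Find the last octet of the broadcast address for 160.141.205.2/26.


Given: IP = 160.141.205.2, prefix = /26
Host bits = 32 - 26 = 6
Network last octet = 2 AND mask = 0
Host part size = 2^6 - 1 = 63
Broadcast last octet = 0 OR 63 = 63

63


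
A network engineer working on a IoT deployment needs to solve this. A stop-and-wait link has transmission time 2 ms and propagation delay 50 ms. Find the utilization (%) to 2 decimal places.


Given: Ttrans = 2 ms, Tprop = 50 ms
RTT = 2 * Tprop = 2 * 50 = 100 ms
U = Ttrans / (Ttrans + RTT)
U = 2 / (2 + 100)
U = 2 / 102 = 0.019608
U% = 1.96%

1.96


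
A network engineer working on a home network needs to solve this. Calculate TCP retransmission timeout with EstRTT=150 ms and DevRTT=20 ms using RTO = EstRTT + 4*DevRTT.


Given: EstRTT = 150 ms, DevRTT = 20 ms
Timeout = EstRTT + 4 * DevRTT
4 * DevRTT = 4 * 20 = 80
Timeout = 150 + 80 = 230 ms

230


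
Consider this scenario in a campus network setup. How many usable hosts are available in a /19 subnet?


Given: subnet mask /19
Host bits = 32 - 19 = 13
Total addresses = 2^13 = 8192
Usable hosts = 8192 - 2 (network + broadcast) = 8190

8190


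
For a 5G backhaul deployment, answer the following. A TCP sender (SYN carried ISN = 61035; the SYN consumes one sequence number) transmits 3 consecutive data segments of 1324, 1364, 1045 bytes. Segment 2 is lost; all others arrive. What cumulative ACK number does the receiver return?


SYN uses sequence number 61035; first data byte = ISN + 1 = 61036.
Segment 1: SEQ = 61036, len = 1324 B, covers [61036, 62359]
Segment 2: SEQ = 62360, len = 1364 B, covers [62360, 63723] [LOST]
Segment 3: SEQ = 63724, len = 1045 B, covers [63724, 64768]
In-order data received: bytes [61036, 62359] (segments 1..1).
Segment 2 missing -> gap begins at byte 62360; later segments buffered out of order.
Cumulative ACK = next expected in-order byte = 61036 + 1324 = 62360

62360


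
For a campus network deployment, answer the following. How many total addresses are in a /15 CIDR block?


Given: CIDR prefix /15
Host bits = 32 - 15 = 17
Total addresses = 2^17 = 131072

131072


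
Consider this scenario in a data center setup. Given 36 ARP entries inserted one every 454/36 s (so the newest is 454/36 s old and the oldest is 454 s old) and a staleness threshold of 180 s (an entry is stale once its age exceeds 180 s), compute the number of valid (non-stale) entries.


Ages are k * 454/36 s for k = 1..36 (spacing = 12.6111 s).
Entry k is valid iff k * 454/36 <= 180 iff k <= 36 * 180 / 454 = 14.2731
n_valid = floor(14.2731) = 14
(n_stale = 36 - 14 = 22)

14


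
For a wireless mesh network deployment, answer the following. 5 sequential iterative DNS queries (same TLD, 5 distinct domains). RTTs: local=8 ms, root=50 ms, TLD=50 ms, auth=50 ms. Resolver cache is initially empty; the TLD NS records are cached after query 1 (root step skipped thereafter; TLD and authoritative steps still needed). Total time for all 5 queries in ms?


Lookup 1 (cold cache): local + root + TLD + auth = 8 + 50 + 50 + 50 = 158 ms
Lookups 2..5 (TLD NS cached -> skip root; new domain -> still ask TLD and auth): local + TLD + auth = 8 + 50 + 50 = 108 ms each
Remaining 4 lookups: 4 * 108 = 432 ms
Total = 158 + 432 = 590 ms

590


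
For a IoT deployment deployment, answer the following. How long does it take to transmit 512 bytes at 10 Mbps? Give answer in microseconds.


Given: packet = 512 bytes, bandwidth = 10 Mbps
Packet in bits = 512 * 8 = 4096 bits
Bandwidth = 10 * 10^6 = 10000000 bps
Time = 4096 / 10000000 seconds
Time in us = 4096 * 10^6 / 10000000 = 409.6

409.6


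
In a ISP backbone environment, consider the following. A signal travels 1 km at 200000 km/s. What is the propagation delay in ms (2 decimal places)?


Given: distance = 1 km, speed = 200000 km/s
Delay = distance / speed = 1 / 200000 seconds
Delay in ms = 1 * 1000 / 200000
Delay = 0.0050 ms
Rounded to 2 dp = 0.01 ms

0.01


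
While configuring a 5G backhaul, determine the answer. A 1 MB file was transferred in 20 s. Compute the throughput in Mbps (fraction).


Given: file = 1 MB, time = 20 s
File in Mb = 1 * 8 = 8 Mb
Throughput = 8 / 20 Mbps
Throughput = 2/5 Mbps

2/5


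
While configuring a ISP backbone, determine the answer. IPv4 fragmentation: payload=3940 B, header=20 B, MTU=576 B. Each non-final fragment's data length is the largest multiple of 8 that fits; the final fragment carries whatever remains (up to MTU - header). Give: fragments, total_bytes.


Max data per non-final fragment = floor((MTU - header)/8)*8 = floor((576 - 20)/8)*8 = floor(556/8)*8 = 552 B
Final fragment needs no 8-byte alignment: it can carry up to MTU - header = 556 B
Non-final fragments needed = ceil((payload - 556) / 552) = ceil(3384/552) = ceil(6.1304) = 7
Number of fragments = 7 + 1 = 8
Fragment sizes (data): 7 * 552 B + 76 B (last, 76 <= 556 OK)
Total bytes sent = payload + n_frags * header = 3940 + 8*20 = 3940 + 160 = 4100 B

8, 4100


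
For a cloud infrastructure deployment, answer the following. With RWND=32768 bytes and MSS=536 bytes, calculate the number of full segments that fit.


Given: RWND = 32768 bytes, MSS = 536 bytes
Full segments = floor(RWND / MSS)
Full segments = floor(32768 / 536)
Full segments = floor(61.1343) = 61

61


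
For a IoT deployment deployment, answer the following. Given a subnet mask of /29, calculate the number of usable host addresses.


Given: subnet mask /29
Host bits = 32 - 29 = 3
Total addresses = 2^3 = 8
Usable hosts = 8 - 2 (network + broadcast) = 6

6


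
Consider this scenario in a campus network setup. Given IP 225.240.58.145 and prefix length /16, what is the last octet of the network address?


Given: IP = 225.240.58.145, prefix = /16
Subnet mask = 255.255.0.0
Last octet of IP: 145
Last octet of mask: 0
Network last octet = 145 AND 0 = 0

0


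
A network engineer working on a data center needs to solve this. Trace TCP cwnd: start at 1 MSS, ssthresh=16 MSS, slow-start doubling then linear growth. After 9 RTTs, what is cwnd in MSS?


RTT 0: cwnd = 1 MSS (initial)
RTT 1: cwnd = 2 MSS (slow start, doubled)
RTT 2: cwnd = 4 MSS (slow start, doubled)
RTT 3: cwnd = 8 MSS (slow start, doubled)
RTT 4: cwnd = 16 MSS (slow start, doubled)
RTT 5: cwnd = 17 MSS (congestion avoidance, +1)
RTT 6: cwnd = 18 MSS (congestion avoidance, +1)
RTT 7: cwnd = 19 MSS (congestion avoidance, +1)
RTT 8: cwnd = 20 MSS (congestion avoidance, +1)
RTT 9: cwnd = 21 MSS (congestion avoidance, +1)

21


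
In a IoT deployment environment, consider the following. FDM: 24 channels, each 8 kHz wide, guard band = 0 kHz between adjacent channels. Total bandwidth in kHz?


Given: 24 channels, 8 kHz each, guard = 0 kHz
Channel bandwidth = 24 * 8 = 192 kHz
Guard bands = 23 gaps * 0 kHz = 0 kHz
Total = 192 + 0 = 192 kHz

192


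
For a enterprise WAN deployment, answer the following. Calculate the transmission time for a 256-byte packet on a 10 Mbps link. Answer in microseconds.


Given: packet = 256 bytes, bandwidth = 10 Mbps
Packet in bits = 256 * 8 = 2048 bits
Bandwidth = 10 * 10^6 = 10000000 bps
Time = 2048 / 10000000 seconds
Time in us = 2048 * 10^6 / 10000000 = 204.8

204.8


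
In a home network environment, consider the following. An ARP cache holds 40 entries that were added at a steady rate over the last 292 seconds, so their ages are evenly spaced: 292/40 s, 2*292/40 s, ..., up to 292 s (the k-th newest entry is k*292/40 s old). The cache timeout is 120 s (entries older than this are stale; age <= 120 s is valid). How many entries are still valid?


Ages are k * 292/40 s for k = 1..40 (spacing = 7.3000 s).
Entry k is valid iff k * 292/40 <= 120 iff k <= 40 * 120 / 292 = 16.4384
n_valid = floor(16.4384) = 16
(n_stale = 40 - 16 = 24)

16


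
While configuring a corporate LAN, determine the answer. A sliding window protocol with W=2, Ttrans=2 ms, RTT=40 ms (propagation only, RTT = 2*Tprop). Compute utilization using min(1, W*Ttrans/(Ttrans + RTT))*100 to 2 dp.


Given: W = 2, Ttrans = 2 ms, RTT = 40 ms (= 2 * Tprop, Tprop = 20 ms)
Cycle time = Ttrans + RTT = 2 + 40 = 42 ms (first packet sent until its ACK returns)
W * Ttrans = 2 * 2 = 4 ms of sending per cycle
W * Ttrans / (Ttrans + RTT) = 4 / 42 = 0.095238
U = min(1, 0.095238) = 0.095238
U% = 9.52%

9.52


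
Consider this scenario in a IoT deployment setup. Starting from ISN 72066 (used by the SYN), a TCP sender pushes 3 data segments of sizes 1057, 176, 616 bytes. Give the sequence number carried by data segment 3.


The SYN occupies sequence number ISN = 72066, so the first data byte is ISN + 1 = 72067.
SEQ of data segment i = (ISN + 1) + sum of payload sizes of segments 1..i-1.
Segment 1: SEQ = 72067, payload = 1057 bytes
Segment 2: SEQ = 73124, payload = 176 bytes
Segment 3: SEQ = 73300, payload = 616 bytes
SEQ of segment 3 = 72067 + 1057 + 176 = 73300

73300


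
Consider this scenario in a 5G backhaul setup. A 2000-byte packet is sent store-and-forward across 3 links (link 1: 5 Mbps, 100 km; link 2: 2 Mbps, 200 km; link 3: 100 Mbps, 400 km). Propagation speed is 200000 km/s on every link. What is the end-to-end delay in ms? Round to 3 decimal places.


Packet = 2000 bytes = 16000 bits. Store-and-forward: sum (t_trans + t_prop) per link.
Link 1: t_trans = 16000/(5*10^6) s = 3.2000 ms; t_prop = 100/200000 s = 0.5000 ms; subtotal = 3.7000 ms
Link 2: t_trans = 16000/(2*10^6) s = 8.0000 ms; t_prop = 200/200000 s = 1.0000 ms; subtotal = 9.0000 ms
Link 3: t_trans = 16000/(100*10^6) s = 0.1600 ms; t_prop = 400/200000 s = 2.0000 ms; subtotal = 2.1600 ms
End-to-end = 3.7000 + 9.0000 + 2.1600 = 14.8600 ms -> 14.860 ms (3 dp)

14.860


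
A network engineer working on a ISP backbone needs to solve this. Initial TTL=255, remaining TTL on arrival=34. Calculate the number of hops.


Given: initial TTL = 255, received TTL = 34
Hops = initial TTL - received TTL
Hops = 255 - 34 = 221

221


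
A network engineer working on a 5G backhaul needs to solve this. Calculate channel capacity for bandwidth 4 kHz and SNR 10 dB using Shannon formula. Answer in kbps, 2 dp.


Given: B = 4 kHz, SNR = 10 dB
SNR linear = 10^(10/10) = 10
1 + SNR = 11
log2(11) = 3.4594316186
C = 4 * 1000 * 3.4594316186 = 13837.7265 bps
C = 13.837726 kbps -> 13.84 kbps (2 dp)

13.84


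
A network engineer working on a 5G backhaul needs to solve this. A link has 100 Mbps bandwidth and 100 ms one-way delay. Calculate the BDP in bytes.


Given: bandwidth = 100 Mbps, delay = 100 ms
BDP in bits = 100 * 10^6 * 100 / 1000
BDP in bits = 10000000
BDP in bytes = 10000000 / 8 = 1250000

1250000


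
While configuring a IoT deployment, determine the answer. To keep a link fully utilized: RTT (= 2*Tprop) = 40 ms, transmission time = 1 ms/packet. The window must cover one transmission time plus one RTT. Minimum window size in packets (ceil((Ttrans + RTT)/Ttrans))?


Given: Ttrans = 1 ms, RTT = 40 ms (= 2 * Tprop, Tprop = 20 ms)
Time until first ACK returns = Ttrans + RTT = 1 + 40 = 41 ms
Need W * Ttrans >= Ttrans + RTT  ->  W >= (Ttrans + RTT) / Ttrans
(Ttrans + RTT) / Ttrans = 41 / 1 = 41
W_min = ceil(41) = 41

41


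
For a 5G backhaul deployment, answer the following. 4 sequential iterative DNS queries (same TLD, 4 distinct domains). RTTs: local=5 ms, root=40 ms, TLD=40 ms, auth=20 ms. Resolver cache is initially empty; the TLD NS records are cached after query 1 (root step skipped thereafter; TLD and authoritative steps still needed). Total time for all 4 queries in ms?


Lookup 1 (cold cache): local + root + TLD + auth = 5 + 40 + 40 + 20 = 105 ms
Lookups 2..4 (TLD NS cached -> skip root; new domain -> still ask TLD and auth): local + TLD + auth = 5 + 40 + 20 = 65 ms each
Remaining 3 lookups: 3 * 65 = 195 ms
Total = 105 + 195 = 300 ms

300


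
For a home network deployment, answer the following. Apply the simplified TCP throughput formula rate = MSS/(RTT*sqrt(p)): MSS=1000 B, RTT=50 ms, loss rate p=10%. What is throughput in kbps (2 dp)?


Given: MSS = 1000 bytes, RTT = 50 ms, loss = 10%
RTT in seconds = 50 / 1000 = 0.05
Loss rate = 10% = 0.1
sqrt(loss) = sqrt(0.1) = 0.316227766017
Throughput (bytes/s) = 1000 / (0.05 * 0.316227766017) = 63245.5532
Throughput (kbps) = 63245.5532 * 8 / 1000 = 505.964426 -> 505.96 kbps (2 dp)

505.96


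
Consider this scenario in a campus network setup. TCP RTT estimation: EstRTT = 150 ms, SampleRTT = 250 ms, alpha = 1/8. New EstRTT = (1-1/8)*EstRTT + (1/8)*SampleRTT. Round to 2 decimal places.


Given: EstRTT = 150 ms, SampleRTT = 250 ms, alpha = 1/8
New EstRTT = (1 - alpha) * EstRTT + alpha * SampleRTT
(7/8) * 150 = 131.25
(1/8) * 250 = 31.25
New EstRTT = 131.25 + 31.25 = 162.5 ms -> 162.50 ms (2 dp)

162.50


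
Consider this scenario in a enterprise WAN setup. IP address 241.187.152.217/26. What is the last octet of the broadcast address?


Given: IP = 241.187.152.217, prefix = /26
Host bits = 32 - 26 = 6
Network last octet = 217 AND mask = 192
Host part size = 2^6 - 1 = 63
Broadcast last octet = 192 OR 63 = 255

255


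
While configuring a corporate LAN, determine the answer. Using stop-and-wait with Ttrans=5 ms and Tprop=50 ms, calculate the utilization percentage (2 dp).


Given: Ttrans = 5 ms, Tprop = 50 ms
RTT = 2 * Tprop = 2 * 50 = 100 ms
U = Ttrans / (Ttrans + RTT)
U = 5 / (5 + 100)
U = 5 / 105 = 0.047619
U% = 4.76%

4.76


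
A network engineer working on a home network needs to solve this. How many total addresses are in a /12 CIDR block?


Given: CIDR prefix /12
Host bits = 32 - 12 = 20
Total addresses = 2^20 = 1048576

1048576


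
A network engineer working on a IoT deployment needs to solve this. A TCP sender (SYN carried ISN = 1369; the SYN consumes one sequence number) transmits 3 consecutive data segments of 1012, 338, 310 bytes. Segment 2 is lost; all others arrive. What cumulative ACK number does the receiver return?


SYN uses sequence number 1369; first data byte = ISN + 1 = 1370.
Segment 1: SEQ = 1370, len = 1012 B, covers [1370, 2381]
Segment 2: SEQ = 2382, len = 338 B, covers [2382, 2719] [LOST]
Segment 3: SEQ = 2720, len = 310 B, covers [2720, 3029]
In-order data received: bytes [1370, 2381] (segments 1..1).
Segment 2 missing -> gap begins at byte 2382; later segments buffered out of order.
Cumulative ACK = next expected in-order byte = 1370 + 1012 = 2382

2382


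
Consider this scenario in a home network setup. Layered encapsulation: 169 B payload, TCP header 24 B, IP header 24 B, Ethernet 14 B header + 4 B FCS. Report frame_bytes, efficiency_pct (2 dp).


TCP segment = 169 + 24 = 193 B
IP packet = 193 + 24 = 217 B
Ethernet frame = 217 + 14 + 4 = 235 B
Efficiency = app / frame = 169 / 235 = 0.719149 = 71.9149% -> 71.91% (2 dp)

235, 71.91


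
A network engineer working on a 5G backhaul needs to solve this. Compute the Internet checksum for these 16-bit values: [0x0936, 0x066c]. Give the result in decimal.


Given words: [0x0936, 0x066c]
Step 1: Sum all words
Raw sum = 2358 + 1644 = 4002
One's complement = ~4002 & 0xFFFF = 61533

61533
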